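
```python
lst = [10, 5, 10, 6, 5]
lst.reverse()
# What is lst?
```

[5, 6, 10, 5, 10]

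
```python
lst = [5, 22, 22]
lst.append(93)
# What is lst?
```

[5, 22, 22, 93]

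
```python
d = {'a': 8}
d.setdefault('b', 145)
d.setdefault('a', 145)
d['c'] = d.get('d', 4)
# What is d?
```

After line 1: d = {'a': 8}
After line 2 (setdefault adds 'b'=145): d = {'a': 8, 'b': 145}
After line 3 (setdefault 'a' no-op, already exists): d = {'a': 8, 'b': 145}
After line 4 (get('d', 4) returns default since 'd' not in d): d = {'a': 8, 'b': 145, 'c': 4}

{'a': 8, 'b': 145, 'c': 4}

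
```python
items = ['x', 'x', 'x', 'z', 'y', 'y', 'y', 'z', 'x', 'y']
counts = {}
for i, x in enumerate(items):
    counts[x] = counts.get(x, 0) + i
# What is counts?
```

Initial: counts = {}, items = ['x', 'x', 'x', 'z', 'y', 'y', 'y', 'z', 'x', 'y']
i=0, x='x': counts = {'x': 0}
i=1, x='x': counts = {'x': 1}
i=2, x='x': counts = {'x': 3}
i=3, x='z': counts = {'x': 3, 'z': 3}
i=4, x='y': counts = {'x': 3, 'z': 3, 'y': 4}
i=5, x='y': counts = {'x': 3, 'z': 3, 'y': 9}
i=6, x='y': counts = {'x': 3, 'z': 3, 'y': 15}
i=7, x='z': counts = {'x': 3, 'z': 10, 'y': 15}
i=8, x='x': counts = {'x': 11, 'z': 10, 'y': 15}
i=9, x='y': counts = {'x': 11, 'z': 10, 'y': 24}

{'x': 11, 'z': 10, 'y': 24}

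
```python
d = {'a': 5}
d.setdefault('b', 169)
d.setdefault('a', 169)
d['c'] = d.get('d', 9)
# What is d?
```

After line 1: d = {'a': 5}
After line 2 (setdefault adds 'b'=169): d = {'a': 5, 'b': 169}
After line 3 (setdefault 'a' no-op, already exists): d = {'a': 5, 'b': 169}
After line 4 (get('d', 9) returns default since 'd' not in d): d = {'a': 5, 'b': 169, 'c': 9}

{'a': 5, 'b': 169, 'c': 9}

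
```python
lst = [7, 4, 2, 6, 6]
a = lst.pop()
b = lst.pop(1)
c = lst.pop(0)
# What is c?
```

After line 1: lst = [7, 4, 2, 6, 6]
After line 2 (pop() -> a = 6): lst = [7, 4, 2, 6]
After line 3 (pop(1) -> b = 4): lst = [7, 2, 6]
After line 4 (pop(0) -> c = 7): lst = [2, 6]

7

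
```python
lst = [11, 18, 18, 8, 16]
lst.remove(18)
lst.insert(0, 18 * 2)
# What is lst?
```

After line 1: lst = [11, 18, 18, 8, 16]
After line 2 (remove first 18): lst = [11, 18, 8, 16]
After line 3 (insert 36 at index 0): lst = [36, 11, 18, 8, 16]

[36, 11, 18, 8, 16]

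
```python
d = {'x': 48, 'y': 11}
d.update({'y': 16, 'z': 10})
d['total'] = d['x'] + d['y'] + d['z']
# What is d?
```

After line 1: d = {'x': 48, 'y': 11}
After line 2 (y overwritten, z added): d = {'x': 48, 'y': 16, 'z': 10}
After line 3 (total = 48 + 16 + 10 = 74): d = {'x': 48, 'y': 16, 'z': 10, 'total': 74}

{'x': 48, 'y': 16, 'z': 10, 'total': 74}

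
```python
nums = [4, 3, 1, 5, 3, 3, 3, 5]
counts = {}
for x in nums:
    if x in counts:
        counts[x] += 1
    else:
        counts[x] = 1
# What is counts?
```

Initial: counts = {}, nums = [4, 3, 1, 5, 3, 3, 3, 5]
See 4: counts = {4: 1}
See 3: counts = {4: 1, 3: 1}
See 1: counts = {4: 1, 3: 1, 1: 1}
See 5: counts = {4: 1, 3: 1, 1: 1, 5: 1}
See 3: counts = {4: 1, 3: 2, 1: 1, 5: 1}
See 3: counts = {4: 1, 3: 3, 1: 1, 5: 1}
See 3: counts = {4: 1, 3: 4, 1: 1, 5: 1}
See 5: counts = {4: 1, 3: 4, 1: 1, 5: 2}

{4: 1, 3: 4, 1: 1, 5: 2}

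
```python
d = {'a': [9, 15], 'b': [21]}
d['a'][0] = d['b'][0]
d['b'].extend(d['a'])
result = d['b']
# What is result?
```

After line 1: d = {'a': [9, 15], 'b': [21]}
After line 2 (a[0] = b[0] = 21): d = {'a': [21, 15], 'b': [21]}
After line 3 (b.extend(a) appends [21, 15]): d = {'a': [21, 15], 'b': [21, 21, 15]}
After line 4: result = d['b'] = [21, 21, 15]

[21, 21, 15]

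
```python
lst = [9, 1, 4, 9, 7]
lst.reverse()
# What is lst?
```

[7, 9, 4, 1, 9]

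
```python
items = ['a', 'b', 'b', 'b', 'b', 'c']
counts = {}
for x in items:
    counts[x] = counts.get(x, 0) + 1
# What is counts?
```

Initial: counts = {}, items = ['a', 'b', 'b', 'b', 'b', 'c']
See 'a': counts = {'a': 1}
See 'b': counts = {'a': 1, 'b': 1}
See 'b': counts = {'a': 1, 'b': 2}
See 'b': counts = {'a': 1, 'b': 3}
See 'b': counts = {'a': 1, 'b': 4}
See 'c': counts = {'a': 1, 'b': 4, 'c': 1}

{'a': 1, 'b': 4, 'c': 1}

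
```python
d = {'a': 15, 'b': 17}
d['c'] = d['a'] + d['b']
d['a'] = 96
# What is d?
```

After line 1: d = {'a': 15, 'b': 17}
After line 2 (d['c'] = 15 + 17): d = {'a': 15, 'b': 17, 'c': 32}
After line 3: d = {'a': 96, 'b': 17, 'c': 32}

{'a': 96, 'b': 17, 'c': 32}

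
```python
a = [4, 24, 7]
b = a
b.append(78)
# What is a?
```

After line 1: a = [4, 24, 7]
After line 2 (b = a is an alias, same object): a = [4, 24, 7], b = [4, 24, 7]
After line 3 (b.append mutates the shared list): a = [4, 24, 7, 78], b = [4, 24, 7, 78]

[4, 24, 7, 78]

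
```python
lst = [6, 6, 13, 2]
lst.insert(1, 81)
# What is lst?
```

[6, 81, 6, 13, 2]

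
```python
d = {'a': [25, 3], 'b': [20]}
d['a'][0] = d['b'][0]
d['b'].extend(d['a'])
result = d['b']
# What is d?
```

After line 1: d = {'a': [25, 3], 'b': [20]}
After line 2 (a[0] = b[0] = 20): d = {'a': [20, 3], 'b': [20]}
After line 3 (b.extend(a) appends [20, 3]): d = {'a': [20, 3], 'b': [20, 20, 3]}
After line 4: result = d['b'] = [20, 20, 3]

{'a': [20, 3], 'b': [20, 20, 3]}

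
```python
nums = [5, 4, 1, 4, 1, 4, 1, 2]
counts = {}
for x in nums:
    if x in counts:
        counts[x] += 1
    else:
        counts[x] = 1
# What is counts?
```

Initial: counts = {}, nums = [5, 4, 1, 4, 1, 4, 1, 2]
See 5: counts = {5: 1}
See 4: counts = {5: 1, 4: 1}
See 1: counts = {5: 1, 4: 1, 1: 1}
See 4: counts = {5: 1, 4: 2, 1: 1}
See 1: counts = {5: 1, 4: 2, 1: 2}
See 4: counts = {5: 1, 4: 3, 1: 2}
See 1: counts = {5: 1, 4: 3, 1: 3}
See 2: counts = {5: 1, 4: 3, 1: 3, 2: 1}

{5: 1, 4: 3, 1: 3, 2: 1}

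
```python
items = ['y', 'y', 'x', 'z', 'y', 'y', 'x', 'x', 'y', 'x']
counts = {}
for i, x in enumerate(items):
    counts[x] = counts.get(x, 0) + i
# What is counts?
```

Initial: counts = {}, items = ['y', 'y', 'x', 'z', 'y', 'y', 'x', 'x', 'y', 'x']
i=0, x='y': counts = {'y': 0}
i=1, x='y': counts = {'y': 1}
i=2, x='x': counts = {'y': 1, 'x': 2}
i=3, x='z': counts = {'y': 1, 'x': 2, 'z': 3}
i=4, x='y': counts = {'y': 5, 'x': 2, 'z': 3}
i=5, x='y': counts = {'y': 10, 'x': 2, 'z': 3}
i=6, x='x': counts = {'y': 10, 'x': 8, 'z': 3}
i=7, x='x': counts = {'y': 10, 'x': 15, 'z': 3}
i=8, x='y': counts = {'y': 18, 'x': 15, 'z': 3}
i=9, x='x': counts = {'y': 18, 'x': 24, 'z': 3}

{'y': 18, 'x': 24, 'z': 3}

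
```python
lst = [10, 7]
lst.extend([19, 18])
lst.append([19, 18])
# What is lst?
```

After line 1: lst = [10, 7]
After line 2 (extend unpacks [19, 18]): lst = [10, 7, 19, 18]
After line 3 (append adds [19, 18] as single element): lst = [10, 7, 19, 18, [19, 18]]

[10, 7, 19, 18, [19, 18]]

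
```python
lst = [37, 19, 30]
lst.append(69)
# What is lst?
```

[37, 19, 30, 69]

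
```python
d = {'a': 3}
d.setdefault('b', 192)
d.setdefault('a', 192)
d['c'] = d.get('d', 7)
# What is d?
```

After line 1: d = {'a': 3}
After line 2 (setdefault adds 'b'=192): d = {'a': 3, 'b': 192}
After line 3 (setdefault 'a' no-op, already exists): d = {'a': 3, 'b': 192}
After line 4 (get('d', 7) returns default since 'd' not in d): d = {'a': 3, 'b': 192, 'c': 7}

{'a': 3, 'b': 192, 'c': 7}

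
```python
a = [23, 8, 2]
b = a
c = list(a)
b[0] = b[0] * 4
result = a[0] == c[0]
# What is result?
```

After line 1: a = [23, 8, 2]
After line 2 (b = a, alias): a = [23, 8, 2], b = [23, 8, 2]
After line 3 (c = list(a) is a copy, new object): c = [23, 8, 2]
After line 4 (b[0] = 23 * 4 = 92; mutates shared a/b): a = b = [92, 8, 2], c = [23, 8, 2]
After line 5 (a[0] = 92, c[0] = 23; result = False)

False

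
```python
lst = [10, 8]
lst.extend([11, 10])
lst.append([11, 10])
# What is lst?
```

After line 1: lst = [10, 8]
After line 2 (extend unpacks [11, 10]): lst = [10, 8, 11, 10]
After line 3 (append adds [11, 10] as single element): lst = [10, 8, 11, 10, [11, 10]]

[10, 8, 11, 10, [11, 10]]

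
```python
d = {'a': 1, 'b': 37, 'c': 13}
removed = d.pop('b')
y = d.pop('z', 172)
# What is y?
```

After line 1: d = {'a': 1, 'b': 37, 'c': 13}
After line 2 (pop 'b' returns 37): d = {'a': 1, 'c': 13}, removed = 37
After line 3 (pop 'z' missing, returns default 172): d = {'a': 1, 'c': 13}, y = 172

172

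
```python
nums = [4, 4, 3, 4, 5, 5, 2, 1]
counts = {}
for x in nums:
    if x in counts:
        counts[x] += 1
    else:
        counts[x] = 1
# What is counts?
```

Initial: counts = {}, nums = [4, 4, 3, 4, 5, 5, 2, 1]
See 4: counts = {4: 1}
See 4: counts = {4: 2}
See 3: counts = {4: 2, 3: 1}
See 4: counts = {4: 3, 3: 1}
See 5: counts = {4: 3, 3: 1, 5: 1}
See 5: counts = {4: 3, 3: 1, 5: 2}
See 2: counts = {4: 3, 3: 1, 5: 2, 2: 1}
See 1: counts = {4: 3, 3: 1, 5: 2, 2: 1, 1: 1}

{4: 3, 3: 1, 5: 2, 2: 1, 1: 1}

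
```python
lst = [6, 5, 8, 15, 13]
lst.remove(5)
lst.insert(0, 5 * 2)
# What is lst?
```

After line 1: lst = [6, 5, 8, 15, 13]
After line 2 (remove first 5): lst = [6, 8, 15, 13]
After line 3 (insert 10 at index 0): lst = [10, 6, 8, 15, 13]

[10, 6, 8, 15, 13]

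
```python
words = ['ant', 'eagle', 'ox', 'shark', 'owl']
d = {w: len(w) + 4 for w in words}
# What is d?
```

{'ant': 7, 'eagle': 9, 'ox': 6, 'shark': 9, 'owl': 7}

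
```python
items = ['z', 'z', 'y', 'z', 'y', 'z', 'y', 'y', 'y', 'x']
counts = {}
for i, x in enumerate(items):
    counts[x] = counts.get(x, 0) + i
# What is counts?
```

Initial: counts = {}, items = ['z', 'z', 'y', 'z', 'y', 'z', 'y', 'y', 'y', 'x']
i=0, x='z': counts = {'z': 0}
i=1, x='z': counts = {'z': 1}
i=2, x='y': counts = {'z': 1, 'y': 2}
i=3, x='z': counts = {'z': 4, 'y': 2}
i=4, x='y': counts = {'z': 4, 'y': 6}
i=5, x='z': counts = {'z': 9, 'y': 6}
i=6, x='y': counts = {'z': 9, 'y': 12}
i=7, x='y': counts = {'z': 9, 'y': 19}
i=8, x='y': counts = {'z': 9, 'y': 27}
i=9, x='x': counts = {'z': 9, 'y': 27, 'x': 9}

{'z': 9, 'y': 27, 'x': 9}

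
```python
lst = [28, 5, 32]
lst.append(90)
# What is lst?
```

[28, 5, 32, 90]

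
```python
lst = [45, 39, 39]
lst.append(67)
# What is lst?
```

[45, 39, 39, 67]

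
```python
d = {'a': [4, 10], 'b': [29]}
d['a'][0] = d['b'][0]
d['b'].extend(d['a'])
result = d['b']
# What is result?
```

After line 1: d = {'a': [4, 10], 'b': [29]}
After line 2 (a[0] = b[0] = 29): d = {'a': [29, 10], 'b': [29]}
After line 3 (b.extend(a) appends [29, 10]): d = {'a': [29, 10], 'b': [29, 29, 10]}
After line 4: result = d['b'] = [29, 29, 10]

[29, 29, 10]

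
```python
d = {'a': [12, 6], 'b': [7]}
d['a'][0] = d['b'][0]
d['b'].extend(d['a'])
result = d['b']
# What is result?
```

After line 1: d = {'a': [12, 6], 'b': [7]}
After line 2 (a[0] = b[0] = 7): d = {'a': [7, 6], 'b': [7]}
After line 3 (b.extend(a) appends [7, 6]): d = {'a': [7, 6], 'b': [7, 7, 6]}
After line 4: result = d['b'] = [7, 7, 6]

[7, 7, 6]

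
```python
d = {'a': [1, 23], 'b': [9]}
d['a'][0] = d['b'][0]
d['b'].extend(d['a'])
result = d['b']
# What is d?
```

After line 1: d = {'a': [1, 23], 'b': [9]}
After line 2 (a[0] = b[0] = 9): d = {'a': [9, 23], 'b': [9]}
After line 3 (b.extend(a) appends [9, 23]): d = {'a': [9, 23], 'b': [9, 9, 23]}
After line 4: result = d['b'] = [9, 9, 23]

{'a': [9, 23], 'b': [9, 9, 23]}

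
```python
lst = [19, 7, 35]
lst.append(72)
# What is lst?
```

[19, 7, 35, 72]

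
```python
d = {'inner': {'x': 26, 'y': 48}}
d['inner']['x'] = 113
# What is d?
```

After line 1: d = {'inner': {'x': 26, 'y': 48}}
After line 2 (inner x overwritten): d = {'inner': {'x': 113, 'y': 48}}

{'inner': {'x': 113, 'y': 48}}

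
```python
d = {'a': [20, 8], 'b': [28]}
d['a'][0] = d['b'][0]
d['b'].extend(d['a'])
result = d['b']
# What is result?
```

After line 1: d = {'a': [20, 8], 'b': [28]}
After line 2 (a[0] = b[0] = 28): d = {'a': [28, 8], 'b': [28]}
After line 3 (b.extend(a) appends [28, 8]): d = {'a': [28, 8], 'b': [28, 28, 8]}
After line 4: result = d['b'] = [28, 28, 8]

[28, 28, 8]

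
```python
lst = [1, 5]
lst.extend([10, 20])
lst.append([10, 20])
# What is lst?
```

After line 1: lst = [1, 5]
After line 2 (extend unpacks [10, 20]): lst = [1, 5, 10, 20]
After line 3 (append adds [10, 20] as single element): lst = [1, 5, 10, 20, [10, 20]]

[1, 5, 10, 20, [10, 20]]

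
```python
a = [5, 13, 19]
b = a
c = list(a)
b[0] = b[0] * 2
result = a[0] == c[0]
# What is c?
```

After line 1: a = [5, 13, 19]
After line 2 (b = a, alias): a = [5, 13, 19], b = [5, 13, 19]
After line 3 (c = list(a) is a copy, new object): c = [5, 13, 19]
After line 4 (b[0] = 5 * 2 = 10; mutates shared a/b): a = b = [10, 13, 19], c = [5, 13, 19]
After line 5 (a[0] = 10, c[0] = 5; result = False)

[5, 13, 19]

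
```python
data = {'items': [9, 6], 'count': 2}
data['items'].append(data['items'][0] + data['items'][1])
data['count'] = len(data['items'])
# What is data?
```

After line 1: data = {'items': [9, 6], 'count': 2}
After line 2 (append 9 + 6 = 15): data = {'items': [9, 6, 15], 'count': 2}
After line 3 (count = len(items) = 3): data = {'items': [9, 6, 15], 'count': 3}

{'items': [9, 6, 15], 'count': 3}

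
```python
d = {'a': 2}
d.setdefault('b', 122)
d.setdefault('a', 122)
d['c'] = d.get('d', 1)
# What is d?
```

After line 1: d = {'a': 2}
After line 2 (setdefault adds 'b'=122): d = {'a': 2, 'b': 122}
After line 3 (setdefault 'a' no-op, already exists): d = {'a': 2, 'b': 122}
After line 4 (get('d', 1) returns default since 'd' not in d): d = {'a': 2, 'b': 122, 'c': 1}

{'a': 2, 'b': 122, 'c': 1}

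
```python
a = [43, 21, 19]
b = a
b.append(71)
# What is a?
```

After line 1: a = [43, 21, 19]
After line 2 (b = a is an alias, same object): a = [43, 21, 19], b = [43, 21, 19]
After line 3 (b.append mutates the shared list): a = [43, 21, 19, 71], b = [43, 21, 19, 71]

[43, 21, 19, 71]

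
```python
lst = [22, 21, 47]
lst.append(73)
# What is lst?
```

[22, 21, 47, 73]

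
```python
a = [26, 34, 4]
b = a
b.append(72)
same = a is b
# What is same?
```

After line 1: a = [26, 34, 4]
After line 2 (b = a is an alias, same object): a = [26, 34, 4], b = [26, 34, 4]
After line 3 (b.append mutates the shared list): a = [26, 34, 4, 72], b = [26, 34, 4, 72]
After line 4 (same = a is b; same object -> True): same = True

True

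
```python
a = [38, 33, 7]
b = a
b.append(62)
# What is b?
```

After line 1: a = [38, 33, 7]
After line 2 (b = a is an alias, same object): a = [38, 33, 7], b = [38, 33, 7]
After line 3 (b.append mutates the shared list): a = [38, 33, 7, 62], b = [38, 33, 7, 62]

[38, 33, 7, 62]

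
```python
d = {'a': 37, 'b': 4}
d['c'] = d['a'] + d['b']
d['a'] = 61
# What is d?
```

After line 1: d = {'a': 37, 'b': 4}
After line 2 (d['c'] = 37 + 4): d = {'a': 37, 'b': 4, 'c': 41}
After line 3: d = {'a': 61, 'b': 4, 'c': 41}

{'a': 61, 'b': 4, 'c': 41}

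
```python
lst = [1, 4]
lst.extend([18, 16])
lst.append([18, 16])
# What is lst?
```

After line 1: lst = [1, 4]
After line 2 (extend unpacks [18, 16]): lst = [1, 4, 18, 16]
After line 3 (append adds [18, 16] as single element): lst = [1, 4, 18, 16, [18, 16]]

[1, 4, 18, 16, [18, 16]]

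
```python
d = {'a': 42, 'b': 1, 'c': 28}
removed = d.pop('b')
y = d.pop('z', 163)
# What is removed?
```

After line 1: d = {'a': 42, 'b': 1, 'c': 28}
After line 2 (pop 'b' returns 1): d = {'a': 42, 'c': 28}, removed = 1
After line 3 (pop 'z' missing, returns default 163): d = {'a': 42, 'c': 28}, y = 163

1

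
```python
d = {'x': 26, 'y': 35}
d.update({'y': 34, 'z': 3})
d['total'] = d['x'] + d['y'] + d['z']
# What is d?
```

After line 1: d = {'x': 26, 'y': 35}
After line 2 (y overwritten, z added): d = {'x': 26, 'y': 34, 'z': 3}
After line 3 (total = 26 + 34 + 3 = 63): d = {'x': 26, 'y': 34, 'z': 3, 'total': 63}

{'x': 26, 'y': 34, 'z': 3, 'total': 63}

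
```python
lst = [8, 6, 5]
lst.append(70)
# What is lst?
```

[8, 6, 5, 70]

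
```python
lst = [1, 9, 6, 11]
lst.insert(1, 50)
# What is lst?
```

[1, 50, 9, 6, 11]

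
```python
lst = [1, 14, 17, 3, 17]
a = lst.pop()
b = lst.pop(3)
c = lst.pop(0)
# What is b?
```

After line 1: lst = [1, 14, 17, 3, 17]
After line 2 (pop() -> a = 17): lst = [1, 14, 17, 3]
After line 3 (pop(3) -> b = 3): lst = [1, 14, 17]
After line 4 (pop(0) -> c = 1): lst = [14, 17]

3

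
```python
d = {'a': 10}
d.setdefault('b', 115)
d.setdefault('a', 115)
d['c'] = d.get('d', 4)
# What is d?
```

After line 1: d = {'a': 10}
After line 2 (setdefault adds 'b'=115): d = {'a': 10, 'b': 115}
After line 3 (setdefault 'a' no-op, already exists): d = {'a': 10, 'b': 115}
After line 4 (get('d', 4) returns default since 'd' not in d): d = {'a': 10, 'b': 115, 'c': 4}

{'a': 10, 'b': 115, 'c': 4}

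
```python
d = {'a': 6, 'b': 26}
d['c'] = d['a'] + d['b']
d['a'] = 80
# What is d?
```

After line 1: d = {'a': 6, 'b': 26}
After line 2 (d['c'] = 6 + 26): d = {'a': 6, 'b': 26, 'c': 32}
After line 3: d = {'a': 80, 'b': 26, 'c': 32}

{'a': 80, 'b': 26, 'c': 32}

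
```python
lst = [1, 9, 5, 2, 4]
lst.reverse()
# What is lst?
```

[4, 2, 5, 9, 1]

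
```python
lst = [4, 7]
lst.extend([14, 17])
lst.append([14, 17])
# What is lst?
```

After line 1: lst = [4, 7]
After line 2 (extend unpacks [14, 17]): lst = [4, 7, 14, 17]
After line 3 (append adds [14, 17] as single element): lst = [4, 7, 14, 17, [14, 17]]

[4, 7, 14, 17, [14, 17]]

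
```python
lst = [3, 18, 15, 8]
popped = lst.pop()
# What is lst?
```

[3, 18, 15]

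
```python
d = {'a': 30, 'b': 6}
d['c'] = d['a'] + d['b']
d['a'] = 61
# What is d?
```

After line 1: d = {'a': 30, 'b': 6}
After line 2 (d['c'] = 30 + 6): d = {'a': 30, 'b': 6, 'c': 36}
After line 3: d = {'a': 61, 'b': 6, 'c': 36}

{'a': 61, 'b': 6, 'c': 36}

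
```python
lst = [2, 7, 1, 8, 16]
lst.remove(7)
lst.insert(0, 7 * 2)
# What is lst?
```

After line 1: lst = [2, 7, 1, 8, 16]
After line 2 (remove first 7): lst = [2, 1, 8, 16]
After line 3 (insert 14 at index 0): lst = [14, 2, 1, 8, 16]

[14, 2, 1, 8, 16]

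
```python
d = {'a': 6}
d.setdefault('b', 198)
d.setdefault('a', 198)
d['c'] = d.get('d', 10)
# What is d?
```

After line 1: d = {'a': 6}
After line 2 (setdefault adds 'b'=198): d = {'a': 6, 'b': 198}
After line 3 (setdefault 'a' no-op, already exists): d = {'a': 6, 'b': 198}
After line 4 (get('d', 10) returns default since 'd' not in d): d = {'a': 6, 'b': 198, 'c': 10}

{'a': 6, 'b': 198, 'c': 10}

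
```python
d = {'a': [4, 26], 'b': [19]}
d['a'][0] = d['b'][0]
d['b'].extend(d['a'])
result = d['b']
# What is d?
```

After line 1: d = {'a': [4, 26], 'b': [19]}
After line 2 (a[0] = b[0] = 19): d = {'a': [19, 26], 'b': [19]}
After line 3 (b.extend(a) appends [19, 26]): d = {'a': [19, 26], 'b': [19, 19, 26]}
After line 4: result = d['b'] = [19, 19, 26]

{'a': [19, 26], 'b': [19, 19, 26]}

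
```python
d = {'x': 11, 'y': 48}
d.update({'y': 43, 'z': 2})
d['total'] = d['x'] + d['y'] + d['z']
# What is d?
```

After line 1: d = {'x': 11, 'y': 48}
After line 2 (y overwritten, z added): d = {'x': 11, 'y': 43, 'z': 2}
After line 3 (total = 11 + 43 + 2 = 56): d = {'x': 11, 'y': 43, 'z': 2, 'total': 56}

{'x': 11, 'y': 43, 'z': 2, 'total': 56}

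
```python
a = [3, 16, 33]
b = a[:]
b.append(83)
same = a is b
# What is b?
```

After line 1: a = [3, 16, 33]
After line 2 (b = a[:] is a shallow copy, new object): a = [3, 16, 33], b = [3, 16, 33]
After line 3 (append only mutates b): a = [3, 16, 33], b = [3, 16, 33, 83]
After line 4 (same = a is b; different objects -> False): same = False

[3, 16, 33, 83]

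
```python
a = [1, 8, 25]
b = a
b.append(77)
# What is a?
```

After line 1: a = [1, 8, 25]
After line 2 (b = a is an alias, same object): a = [1, 8, 25], b = [1, 8, 25]
After line 3 (b.append mutates the shared list): a = [1, 8, 25, 77], b = [1, 8, 25, 77]

[1, 8, 25, 77]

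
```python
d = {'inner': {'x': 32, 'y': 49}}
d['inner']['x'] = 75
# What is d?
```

After line 1: d = {'inner': {'x': 32, 'y': 49}}
After line 2 (inner x overwritten): d = {'inner': {'x': 75, 'y': 49}}

{'inner': {'x': 75, 'y': 49}}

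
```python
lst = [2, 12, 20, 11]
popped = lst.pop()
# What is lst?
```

[2, 12, 20]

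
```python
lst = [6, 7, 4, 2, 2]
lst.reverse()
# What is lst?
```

[2, 2, 4, 7, 6]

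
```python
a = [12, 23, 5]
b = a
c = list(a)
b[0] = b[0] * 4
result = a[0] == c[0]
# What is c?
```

After line 1: a = [12, 23, 5]
After line 2 (b = a, alias): a = [12, 23, 5], b = [12, 23, 5]
After line 3 (c = list(a) is a copy, new object): c = [12, 23, 5]
After line 4 (b[0] = 12 * 4 = 48; mutates shared a/b): a = b = [48, 23, 5], c = [12, 23, 5]
After line 5 (a[0] = 48, c[0] = 12; result = False)

[12, 23, 5]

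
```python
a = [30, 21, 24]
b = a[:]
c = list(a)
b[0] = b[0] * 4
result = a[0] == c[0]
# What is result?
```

After line 1: a = [30, 21, 24]
After line 2 (b = a[:], copy): a = [30, 21, 24], b = [30, 21, 24]
After line 3 (c = list(a) is a copy, new object): c = [30, 21, 24]
After line 4 (b[0] = 30 * 4 = 120; only b mutates (copy)): a = [30, 21, 24], b = [120, 21, 24], c = [30, 21, 24]
After line 5 (a[0] = 30, c[0] = 30; result = True)

True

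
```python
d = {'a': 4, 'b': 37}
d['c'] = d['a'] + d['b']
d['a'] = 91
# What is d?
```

After line 1: d = {'a': 4, 'b': 37}
After line 2 (d['c'] = 4 + 37): d = {'a': 4, 'b': 37, 'c': 41}
After line 3: d = {'a': 91, 'b': 37, 'c': 41}

{'a': 91, 'b': 37, 'c': 41}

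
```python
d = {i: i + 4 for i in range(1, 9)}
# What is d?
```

{1: 5, 2: 6, 3: 7, 4: 8, 5: 9, 6: 10, 7: 11, 8: 12}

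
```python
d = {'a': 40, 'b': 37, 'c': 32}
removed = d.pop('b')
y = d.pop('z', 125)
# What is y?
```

After line 1: d = {'a': 40, 'b': 37, 'c': 32}
After line 2 (pop 'b' returns 37): d = {'a': 40, 'c': 32}, removed = 37
After line 3 (pop 'z' missing, returns default 125): d = {'a': 40, 'c': 32}, y = 125

125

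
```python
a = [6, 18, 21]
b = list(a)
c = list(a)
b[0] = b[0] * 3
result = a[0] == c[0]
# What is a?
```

After line 1: a = [6, 18, 21]
After line 2 (b = list(a), copy): a = [6, 18, 21], b = [6, 18, 21]
After line 3 (c = list(a) is a copy, new object): c = [6, 18, 21]
After line 4 (b[0] = 6 * 3 = 18; only b mutates (copy)): a = [6, 18, 21], b = [18, 18, 21], c = [6, 18, 21]
After line 5 (a[0] = 6, c[0] = 6; result = True)

[6, 18, 21]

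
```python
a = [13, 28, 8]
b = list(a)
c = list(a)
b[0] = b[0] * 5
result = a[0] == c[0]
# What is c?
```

After line 1: a = [13, 28, 8]
After line 2 (b = list(a), copy): a = [13, 28, 8], b = [13, 28, 8]
After line 3 (c = list(a) is a copy, new object): c = [13, 28, 8]
After line 4 (b[0] = 13 * 5 = 65; only b mutates (copy)): a = [13, 28, 8], b = [65, 28, 8], c = [13, 28, 8]
After line 5 (a[0] = 13, c[0] = 13; result = True)

[13, 28, 8]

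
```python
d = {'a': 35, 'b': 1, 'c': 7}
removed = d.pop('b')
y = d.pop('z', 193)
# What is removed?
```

After line 1: d = {'a': 35, 'b': 1, 'c': 7}
After line 2 (pop 'b' returns 1): d = {'a': 35, 'c': 7}, removed = 1
After line 3 (pop 'z' missing, returns default 193): d = {'a': 35, 'c': 7}, y = 193

1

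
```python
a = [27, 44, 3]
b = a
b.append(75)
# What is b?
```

After line 1: a = [27, 44, 3]
After line 2 (b = a is an alias, same object): a = [27, 44, 3], b = [27, 44, 3]
After line 3 (b.append mutates the shared list): a = [27, 44, 3, 75], b = [27, 44, 3, 75]

[27, 44, 3, 75]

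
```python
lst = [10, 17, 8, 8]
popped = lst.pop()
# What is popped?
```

8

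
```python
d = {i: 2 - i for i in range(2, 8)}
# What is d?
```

{2: 0, 3: -1, 4: -2, 5: -3, 6: -4, 7: -5}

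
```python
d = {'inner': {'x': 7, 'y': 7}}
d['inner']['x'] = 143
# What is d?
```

After line 1: d = {'inner': {'x': 7, 'y': 7}}
After line 2 (inner x overwritten): d = {'inner': {'x': 143, 'y': 7}}

{'inner': {'x': 143, 'y': 7}}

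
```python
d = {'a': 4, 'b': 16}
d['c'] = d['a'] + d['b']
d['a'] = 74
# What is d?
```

After line 1: d = {'a': 4, 'b': 16}
After line 2 (d['c'] = 4 + 16): d = {'a': 4, 'b': 16, 'c': 20}
After line 3: d = {'a': 74, 'b': 16, 'c': 20}

{'a': 74, 'b': 16, 'c': 20}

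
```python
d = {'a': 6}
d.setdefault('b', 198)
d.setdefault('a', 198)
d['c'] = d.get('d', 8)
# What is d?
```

After line 1: d = {'a': 6}
After line 2 (setdefault adds 'b'=198): d = {'a': 6, 'b': 198}
After line 3 (setdefault 'a' no-op, already exists): d = {'a': 6, 'b': 198}
After line 4 (get('d', 8) returns default since 'd' not in d): d = {'a': 6, 'b': 198, 'c': 8}

{'a': 6, 'b': 198, 'c': 8}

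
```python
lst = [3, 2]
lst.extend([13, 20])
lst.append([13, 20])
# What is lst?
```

After line 1: lst = [3, 2]
After line 2 (extend unpacks [13, 20]): lst = [3, 2, 13, 20]
After line 3 (append adds [13, 20] as single element): lst = [3, 2, 13, 20, [13, 20]]

[3, 2, 13, 20, [13, 20]]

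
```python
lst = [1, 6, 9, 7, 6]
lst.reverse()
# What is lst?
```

[6, 7, 9, 6, 1]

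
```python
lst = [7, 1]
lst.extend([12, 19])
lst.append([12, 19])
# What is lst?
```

After line 1: lst = [7, 1]
After line 2 (extend unpacks [12, 19]): lst = [7, 1, 12, 19]
After line 3 (append adds [12, 19] as single element): lst = [7, 1, 12, 19, [12, 19]]

[7, 1, 12, 19, [12, 19]]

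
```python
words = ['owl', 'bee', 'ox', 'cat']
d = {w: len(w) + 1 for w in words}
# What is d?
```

{'owl': 4, 'bee': 4, 'ox': 3, 'cat': 4}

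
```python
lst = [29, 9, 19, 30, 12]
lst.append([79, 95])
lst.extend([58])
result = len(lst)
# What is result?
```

After line 1: lst = [29, 9, 19, 30, 12]
After line 2 (append adds [79, 95] as single element): lst = [29, 9, 19, 30, 12, [79, 95]]
After line 3 (extend unpacks [58], adds 58): lst = [29, 9, 19, 30, 12, [79, 95], 58]
After line 4: result = len(lst) = 7

7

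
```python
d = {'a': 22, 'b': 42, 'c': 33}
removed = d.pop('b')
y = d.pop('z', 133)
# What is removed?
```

After line 1: d = {'a': 22, 'b': 42, 'c': 33}
After line 2 (pop 'b' returns 42): d = {'a': 22, 'c': 33}, removed = 42
After line 3 (pop 'z' missing, returns default 133): d = {'a': 22, 'c': 33}, y = 133

42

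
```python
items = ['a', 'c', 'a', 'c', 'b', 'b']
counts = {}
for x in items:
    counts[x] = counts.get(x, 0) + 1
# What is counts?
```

Initial: counts = {}, items = ['a', 'c', 'a', 'c', 'b', 'b']
See 'a': counts = {'a': 1}
See 'c': counts = {'a': 1, 'c': 1}
See 'a': counts = {'a': 2, 'c': 1}
See 'c': counts = {'a': 2, 'c': 2}
See 'b': counts = {'a': 2, 'c': 2, 'b': 1}
See 'b': counts = {'a': 2, 'c': 2, 'b': 2}

{'a': 2, 'c': 2, 'b': 2}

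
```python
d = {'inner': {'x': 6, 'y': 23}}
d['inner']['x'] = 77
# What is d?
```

After line 1: d = {'inner': {'x': 6, 'y': 23}}
After line 2 (inner x overwritten): d = {'inner': {'x': 77, 'y': 23}}

{'inner': {'x': 77, 'y': 23}}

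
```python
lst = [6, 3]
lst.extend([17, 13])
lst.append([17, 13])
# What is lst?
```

After line 1: lst = [6, 3]
After line 2 (extend unpacks [17, 13]): lst = [6, 3, 17, 13]
After line 3 (append adds [17, 13] as single element): lst = [6, 3, 17, 13, [17, 13]]

[6, 3, 17, 13, [17, 13]]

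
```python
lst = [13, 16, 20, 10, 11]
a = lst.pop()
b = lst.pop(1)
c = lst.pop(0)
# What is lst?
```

After line 1: lst = [13, 16, 20, 10, 11]
After line 2 (pop() -> a = 11): lst = [13, 16, 20, 10]
After line 3 (pop(1) -> b = 16): lst = [13, 20, 10]
After line 4 (pop(0) -> c = 13): lst = [20, 10]

[20, 10]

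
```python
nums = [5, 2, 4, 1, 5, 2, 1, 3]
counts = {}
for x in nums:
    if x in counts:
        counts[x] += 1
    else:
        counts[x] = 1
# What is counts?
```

Initial: counts = {}, nums = [5, 2, 4, 1, 5, 2, 1, 3]
See 5: counts = {5: 1}
See 2: counts = {5: 1, 2: 1}
See 4: counts = {5: 1, 2: 1, 4: 1}
See 1: counts = {5: 1, 2: 1, 4: 1, 1: 1}
See 5: counts = {5: 2, 2: 1, 4: 1, 1: 1}
See 2: counts = {5: 2, 2: 2, 4: 1, 1: 1}
See 1: counts = {5: 2, 2: 2, 4: 1, 1: 2}
See 3: counts = {5: 2, 2: 2, 4: 1, 1: 2, 3: 1}

{5: 2, 2: 2, 4: 1, 1: 2, 3: 1}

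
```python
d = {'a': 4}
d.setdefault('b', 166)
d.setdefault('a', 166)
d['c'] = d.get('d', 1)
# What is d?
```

After line 1: d = {'a': 4}
After line 2 (setdefault adds 'b'=166): d = {'a': 4, 'b': 166}
After line 3 (setdefault 'a' no-op, already exists): d = {'a': 4, 'b': 166}
After line 4 (get('d', 1) returns default since 'd' not in d): d = {'a': 4, 'b': 166, 'c': 1}

{'a': 4, 'b': 166, 'c': 1}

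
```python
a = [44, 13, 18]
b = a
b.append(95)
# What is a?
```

After line 1: a = [44, 13, 18]
After line 2 (b = a is an alias, same object): a = [44, 13, 18], b = [44, 13, 18]
After line 3 (b.append mutates the shared list): a = [44, 13, 18, 95], b = [44, 13, 18, 95]

[44, 13, 18, 95]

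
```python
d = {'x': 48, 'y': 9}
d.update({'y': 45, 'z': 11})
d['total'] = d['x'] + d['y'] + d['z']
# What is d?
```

After line 1: d = {'x': 48, 'y': 9}
After line 2 (y overwritten, z added): d = {'x': 48, 'y': 45, 'z': 11}
After line 3 (total = 48 + 45 + 11 = 104): d = {'x': 48, 'y': 45, 'z': 11, 'total': 104}

{'x': 48, 'y': 45, 'z': 11, 'total': 104}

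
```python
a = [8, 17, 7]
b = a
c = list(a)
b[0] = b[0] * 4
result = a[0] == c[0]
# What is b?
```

After line 1: a = [8, 17, 7]
After line 2 (b = a, alias): a = [8, 17, 7], b = [8, 17, 7]
After line 3 (c = list(a) is a copy, new object): c = [8, 17, 7]
After line 4 (b[0] = 8 * 4 = 32; mutates shared a/b): a = b = [32, 17, 7], c = [8, 17, 7]
After line 5 (a[0] = 32, c[0] = 8; result = False)

[32, 17, 7]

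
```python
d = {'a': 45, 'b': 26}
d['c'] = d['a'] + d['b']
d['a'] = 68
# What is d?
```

After line 1: d = {'a': 45, 'b': 26}
After line 2 (d['c'] = 45 + 26): d = {'a': 45, 'b': 26, 'c': 71}
After line 3: d = {'a': 68, 'b': 26, 'c': 71}

{'a': 68, 'b': 26, 'c': 71}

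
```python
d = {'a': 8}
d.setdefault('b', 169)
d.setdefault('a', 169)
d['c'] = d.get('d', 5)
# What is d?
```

After line 1: d = {'a': 8}
After line 2 (setdefault adds 'b'=169): d = {'a': 8, 'b': 169}
After line 3 (setdefault 'a' no-op, already exists): d = {'a': 8, 'b': 169}
After line 4 (get('d', 5) returns default since 'd' not in d): d = {'a': 8, 'b': 169, 'c': 5}

{'a': 8, 'b': 169, 'c': 5}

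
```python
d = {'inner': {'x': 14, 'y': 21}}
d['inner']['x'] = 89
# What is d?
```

After line 1: d = {'inner': {'x': 14, 'y': 21}}
After line 2 (inner x overwritten): d = {'inner': {'x': 89, 'y': 21}}

{'inner': {'x': 89, 'y': 21}}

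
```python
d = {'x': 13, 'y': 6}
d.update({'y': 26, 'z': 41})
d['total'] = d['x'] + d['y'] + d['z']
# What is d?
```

After line 1: d = {'x': 13, 'y': 6}
After line 2 (y overwritten, z added): d = {'x': 13, 'y': 26, 'z': 41}
After line 3 (total = 13 + 26 + 41 = 80): d = {'x': 13, 'y': 26, 'z': 41, 'total': 80}

{'x': 13, 'y': 26, 'z': 41, 'total': 80}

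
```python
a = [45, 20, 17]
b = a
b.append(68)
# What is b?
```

After line 1: a = [45, 20, 17]
After line 2 (b = a is an alias, same object): a = [45, 20, 17], b = [45, 20, 17]
After line 3 (b.append mutates the shared list): a = [45, 20, 17, 68], b = [45, 20, 17, 68]

[45, 20, 17, 68]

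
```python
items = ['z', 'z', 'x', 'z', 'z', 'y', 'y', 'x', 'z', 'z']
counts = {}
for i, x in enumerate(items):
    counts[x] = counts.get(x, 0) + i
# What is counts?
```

Initial: counts = {}, items = ['z', 'z', 'x', 'z', 'z', 'y', 'y', 'x', 'z', 'z']
i=0, x='z': counts = {'z': 0}
i=1, x='z': counts = {'z': 1}
i=2, x='x': counts = {'z': 1, 'x': 2}
i=3, x='z': counts = {'z': 4, 'x': 2}
i=4, x='z': counts = {'z': 8, 'x': 2}
i=5, x='y': counts = {'z': 8, 'x': 2, 'y': 5}
i=6, x='y': counts = {'z': 8, 'x': 2, 'y': 11}
i=7, x='x': counts = {'z': 8, 'x': 9, 'y': 11}
i=8, x='z': counts = {'z': 16, 'x': 9, 'y': 11}
i=9, x='z': counts = {'z': 25, 'x': 9, 'y': 11}

{'z': 25, 'x': 9, 'y': 11}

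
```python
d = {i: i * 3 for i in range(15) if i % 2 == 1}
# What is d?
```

{1: 3, 3: 9, 5: 15, 7: 21, 9: 27, 11: 33, 13: 39}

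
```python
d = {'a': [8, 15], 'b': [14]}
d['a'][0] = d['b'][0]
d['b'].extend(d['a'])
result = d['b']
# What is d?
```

After line 1: d = {'a': [8, 15], 'b': [14]}
After line 2 (a[0] = b[0] = 14): d = {'a': [14, 15], 'b': [14]}
After line 3 (b.extend(a) appends [14, 15]): d = {'a': [14, 15], 'b': [14, 14, 15]}
After line 4: result = d['b'] = [14, 14, 15]

{'a': [14, 15], 'b': [14, 14, 15]}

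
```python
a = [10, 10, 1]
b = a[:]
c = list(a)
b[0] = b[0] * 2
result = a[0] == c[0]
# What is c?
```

After line 1: a = [10, 10, 1]
After line 2 (b = a[:], copy): a = [10, 10, 1], b = [10, 10, 1]
After line 3 (c = list(a) is a copy, new object): c = [10, 10, 1]
After line 4 (b[0] = 10 * 2 = 20; only b mutates (copy)): a = [10, 10, 1], b = [20, 10, 1], c = [10, 10, 1]
After line 5 (a[0] = 10, c[0] = 10; result = True)

[10, 10, 1]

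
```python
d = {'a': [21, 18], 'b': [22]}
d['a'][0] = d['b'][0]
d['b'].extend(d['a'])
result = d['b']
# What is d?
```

After line 1: d = {'a': [21, 18], 'b': [22]}
After line 2 (a[0] = b[0] = 22): d = {'a': [22, 18], 'b': [22]}
After line 3 (b.extend(a) appends [22, 18]): d = {'a': [22, 18], 'b': [22, 22, 18]}
After line 4: result = d['b'] = [22, 22, 18]

{'a': [22, 18], 'b': [22, 22, 18]}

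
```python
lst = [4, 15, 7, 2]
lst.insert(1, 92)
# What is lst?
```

[4, 92, 15, 7, 2]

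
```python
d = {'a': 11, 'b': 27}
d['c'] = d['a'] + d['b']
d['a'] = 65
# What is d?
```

After line 1: d = {'a': 11, 'b': 27}
After line 2 (d['c'] = 11 + 27): d = {'a': 11, 'b': 27, 'c': 38}
After line 3: d = {'a': 65, 'b': 27, 'c': 38}

{'a': 65, 'b': 27, 'c': 38}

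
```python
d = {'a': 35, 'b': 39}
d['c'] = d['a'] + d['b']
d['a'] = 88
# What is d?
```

After line 1: d = {'a': 35, 'b': 39}
After line 2 (d['c'] = 35 + 39): d = {'a': 35, 'b': 39, 'c': 74}
After line 3: d = {'a': 88, 'b': 39, 'c': 74}

{'a': 88, 'b': 39, 'c': 74}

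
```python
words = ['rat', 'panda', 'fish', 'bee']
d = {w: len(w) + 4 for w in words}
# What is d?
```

{'rat': 7, 'panda': 9, 'fish': 8, 'bee': 7}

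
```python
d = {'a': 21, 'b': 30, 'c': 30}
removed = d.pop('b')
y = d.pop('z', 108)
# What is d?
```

After line 1: d = {'a': 21, 'b': 30, 'c': 30}
After line 2 (pop 'b' returns 30): d = {'a': 21, 'c': 30}, removed = 30
After line 3 (pop 'z' missing, returns default 108): d = {'a': 21, 'c': 30}, y = 108

{'a': 21, 'c': 30}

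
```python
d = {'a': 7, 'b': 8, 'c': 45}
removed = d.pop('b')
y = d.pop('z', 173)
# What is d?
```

After line 1: d = {'a': 7, 'b': 8, 'c': 45}
After line 2 (pop 'b' returns 8): d = {'a': 7, 'c': 45}, removed = 8
After line 3 (pop 'z' missing, returns default 173): d = {'a': 7, 'c': 45}, y = 173

{'a': 7, 'c': 45}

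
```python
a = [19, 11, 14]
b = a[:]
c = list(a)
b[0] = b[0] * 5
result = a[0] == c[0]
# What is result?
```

After line 1: a = [19, 11, 14]
After line 2 (b = a[:], copy): a = [19, 11, 14], b = [19, 11, 14]
After line 3 (c = list(a) is a copy, new object): c = [19, 11, 14]
After line 4 (b[0] = 19 * 5 = 95; only b mutates (copy)): a = [19, 11, 14], b = [95, 11, 14], c = [19, 11, 14]
After line 5 (a[0] = 19, c[0] = 19; result = True)

True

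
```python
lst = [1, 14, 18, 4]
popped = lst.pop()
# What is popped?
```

4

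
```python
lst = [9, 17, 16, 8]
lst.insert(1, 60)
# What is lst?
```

[9, 60, 17, 16, 8]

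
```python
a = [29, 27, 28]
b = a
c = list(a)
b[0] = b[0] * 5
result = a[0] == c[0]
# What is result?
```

After line 1: a = [29, 27, 28]
After line 2 (b = a, alias): a = [29, 27, 28], b = [29, 27, 28]
After line 3 (c = list(a) is a copy, new object): c = [29, 27, 28]
After line 4 (b[0] = 29 * 5 = 145; mutates shared a/b): a = b = [145, 27, 28], c = [29, 27, 28]
After line 5 (a[0] = 145, c[0] = 29; result = False)

False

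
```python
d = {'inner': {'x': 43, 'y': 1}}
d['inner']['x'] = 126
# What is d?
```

After line 1: d = {'inner': {'x': 43, 'y': 1}}
After line 2 (inner x overwritten): d = {'inner': {'x': 126, 'y': 1}}

{'inner': {'x': 126, 'y': 1}}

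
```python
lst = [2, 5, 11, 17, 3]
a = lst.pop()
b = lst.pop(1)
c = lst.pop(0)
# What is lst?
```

After line 1: lst = [2, 5, 11, 17, 3]
After line 2 (pop() -> a = 3): lst = [2, 5, 11, 17]
After line 3 (pop(1) -> b = 5): lst = [2, 11, 17]
After line 4 (pop(0) -> c = 2): lst = [11, 17]

[11, 17]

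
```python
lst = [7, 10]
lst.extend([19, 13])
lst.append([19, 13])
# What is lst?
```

After line 1: lst = [7, 10]
After line 2 (extend unpacks [19, 13]): lst = [7, 10, 19, 13]
After line 3 (append adds [19, 13] as single element): lst = [7, 10, 19, 13, [19, 13]]

[7, 10, 19, 13, [19, 13]]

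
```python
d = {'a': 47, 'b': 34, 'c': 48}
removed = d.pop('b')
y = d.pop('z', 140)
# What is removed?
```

After line 1: d = {'a': 47, 'b': 34, 'c': 48}
After line 2 (pop 'b' returns 34): d = {'a': 47, 'c': 48}, removed = 34
After line 3 (pop 'z' missing, returns default 140): d = {'a': 47, 'c': 48}, y = 140

34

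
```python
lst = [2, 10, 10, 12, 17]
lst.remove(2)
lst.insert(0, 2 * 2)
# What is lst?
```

After line 1: lst = [2, 10, 10, 12, 17]
After line 2 (remove first 2): lst = [10, 10, 12, 17]
After line 3 (insert 4 at index 0): lst = [4, 10, 10, 12, 17]

[4, 10, 10, 12, 17]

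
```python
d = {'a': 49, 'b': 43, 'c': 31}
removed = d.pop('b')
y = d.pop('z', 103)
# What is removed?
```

After line 1: d = {'a': 49, 'b': 43, 'c': 31}
After line 2 (pop 'b' returns 43): d = {'a': 49, 'c': 31}, removed = 43
After line 3 (pop 'z' missing, returns default 103): d = {'a': 49, 'c': 31}, y = 103

43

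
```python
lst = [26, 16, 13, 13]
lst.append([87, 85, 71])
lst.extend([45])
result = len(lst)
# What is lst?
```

After line 1: lst = [26, 16, 13, 13]
After line 2 (append adds [87, 85, 71] as single element): lst = [26, 16, 13, 13, [87, 85, 71]]
After line 3 (extend unpacks [45], adds 45): lst = [26, 16, 13, 13, [87, 85, 71], 45]
After line 4: result = len(lst) = 6

[26, 16, 13, 13, [87, 85, 71], 45]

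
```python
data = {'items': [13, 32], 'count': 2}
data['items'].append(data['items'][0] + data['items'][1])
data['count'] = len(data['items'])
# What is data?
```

After line 1: data = {'items': [13, 32], 'count': 2}
After line 2 (append 13 + 32 = 45): data = {'items': [13, 32, 45], 'count': 2}
After line 3 (count = len(items) = 3): data = {'items': [13, 32, 45], 'count': 3}

{'items': [13, 32, 45], 'count': 3}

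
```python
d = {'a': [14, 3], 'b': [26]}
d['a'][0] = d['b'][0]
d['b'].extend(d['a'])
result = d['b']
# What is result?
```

After line 1: d = {'a': [14, 3], 'b': [26]}
After line 2 (a[0] = b[0] = 26): d = {'a': [26, 3], 'b': [26]}
After line 3 (b.extend(a) appends [26, 3]): d = {'a': [26, 3], 'b': [26, 26, 3]}
After line 4: result = d['b'] = [26, 26, 3]

[26, 26, 3]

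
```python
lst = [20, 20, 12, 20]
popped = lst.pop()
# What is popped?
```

20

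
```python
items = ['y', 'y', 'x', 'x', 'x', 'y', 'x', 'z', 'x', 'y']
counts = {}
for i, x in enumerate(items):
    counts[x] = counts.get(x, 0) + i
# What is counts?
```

Initial: counts = {}, items = ['y', 'y', 'x', 'x', 'x', 'y', 'x', 'z', 'x', 'y']
i=0, x='y': counts = {'y': 0}
i=1, x='y': counts = {'y': 1}
i=2, x='x': counts = {'y': 1, 'x': 2}
i=3, x='x': counts = {'y': 1, 'x': 5}
i=4, x='x': counts = {'y': 1, 'x': 9}
i=5, x='y': counts = {'y': 6, 'x': 9}
i=6, x='x': counts = {'y': 6, 'x': 15}
i=7, x='z': counts = {'y': 6, 'x': 15, 'z': 7}
i=8, x='x': counts = {'y': 6, 'x': 23, 'z': 7}
i=9, x='y': counts = {'y': 15, 'x': 23, 'z': 7}

{'y': 15, 'x': 23, 'z': 7}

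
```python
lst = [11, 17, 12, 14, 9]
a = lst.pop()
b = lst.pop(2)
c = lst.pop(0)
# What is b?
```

After line 1: lst = [11, 17, 12, 14, 9]
After line 2 (pop() -> a = 9): lst = [11, 17, 12, 14]
After line 3 (pop(2) -> b = 12): lst = [11, 17, 14]
After line 4 (pop(0) -> c = 11): lst = [17, 14]

12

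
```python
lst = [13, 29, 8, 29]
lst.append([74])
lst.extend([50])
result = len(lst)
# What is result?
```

After line 1: lst = [13, 29, 8, 29]
After line 2 (append adds [74] as single element): lst = [13, 29, 8, 29, [74]]
After line 3 (extend unpacks [50], adds 50): lst = [13, 29, 8, 29, [74], 50]
After line 4: result = len(lst) = 6

6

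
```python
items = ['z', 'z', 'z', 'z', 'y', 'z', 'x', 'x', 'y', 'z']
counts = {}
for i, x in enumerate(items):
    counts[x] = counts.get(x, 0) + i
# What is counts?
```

Initial: counts = {}, items = ['z', 'z', 'z', 'z', 'y', 'z', 'x', 'x', 'y', 'z']
i=0, x='z': counts = {'z': 0}
i=1, x='z': counts = {'z': 1}
i=2, x='z': counts = {'z': 3}
i=3, x='z': counts = {'z': 6}
i=4, x='y': counts = {'z': 6, 'y': 4}
i=5, x='z': counts = {'z': 11, 'y': 4}
i=6, x='x': counts = {'z': 11, 'y': 4, 'x': 6}
i=7, x='x': counts = {'z': 11, 'y': 4, 'x': 13}
i=8, x='y': counts = {'z': 11, 'y': 12, 'x': 13}
i=9, x='z': counts = {'z': 20, 'y': 12, 'x': 13}

{'z': 20, 'y': 12, 'x': 13}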